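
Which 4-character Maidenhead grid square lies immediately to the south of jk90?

JJ99

Latitude square 0; −1 → -1, wraps to 9, carry into field.
Latitude field K = 10; −1 → 9 = J.
The longitude characters are unchanged.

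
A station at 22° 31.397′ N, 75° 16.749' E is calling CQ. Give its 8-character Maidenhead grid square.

Offset from 180°W / 90°S: lon 255.27915°, lat 112.52328°.
Field (20°×10°, letters A–R): lon ⌊255.27915/20⌋ = 12 → M; lat ⌊112.52328/10⌋ = 11 → L.
Square (2°×1°, digits 0–9): lon ⌊15.27915/2⌋ = 7; lat ⌊2.52328/1⌋ = 2.
Subsquare (5′×2.5′, letters a–x): lon ⌊1.27915/0.0833333⌋ = 15 → p; lat ⌊0.52328/0.0416667⌋ = 12 → m.
Extended square (30″×15″, digits 0–9): lon ⌊0.02915/0.00833333⌋ = 3; lat ⌊0.02328/0.00416667⌋ = 5.

ML72pm35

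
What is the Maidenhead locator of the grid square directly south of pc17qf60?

Latitude extended square 0; −1 → -1, wraps to 9, carry into subsquare.
Latitude subsquare f = 5; −1 → 4 = e.
The longitude characters are unchanged.

PC17qe69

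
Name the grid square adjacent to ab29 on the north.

Latitude square 9; +1 → 10, wraps to 0, carry into field.
Latitude field B = 1; +1 → 2 = C.
The longitude characters are unchanged.

AC20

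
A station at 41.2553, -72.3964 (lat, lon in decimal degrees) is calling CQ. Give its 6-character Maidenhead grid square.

Shift to the Maidenhead origin (180°W, 90°S): lon 107.6036, lat 131.2553.
Field: lon ⌊107.6036/20⌋ = 5 → F; lat ⌊131.2553/10⌋ = 13 → N.
Square: lon ⌊7.6036/2⌋ = 3; lat ⌊1.2553/1⌋ = 1.
Subsquare: lon ⌊1.6036/0.0833333⌋ = 19 → t; lat ⌊0.2553/0.0416667⌋ = 6 → g.

FN31tg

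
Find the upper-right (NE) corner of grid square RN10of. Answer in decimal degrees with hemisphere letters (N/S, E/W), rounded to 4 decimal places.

Field R=17, N=13: +17·20° lon, +13·10° lat → SW at lon 160°, lat 40°.
Square 1, 0: +1·2° lon, +0·1° lat → SW at lon 162°, lat 40°.
Subsquare o=14, f=5: +14·0.0833333° lon, +5·0.0416667° lat → SW at lon 163.167°, lat 40.2083°.
Cell spans 0.0833333° lon × 0.0416667° lat. NE corner is SW corner plus one full cell.
latitude 40.2500° N, longitude 163.2500° E.

40.2500° N, 163.2500° E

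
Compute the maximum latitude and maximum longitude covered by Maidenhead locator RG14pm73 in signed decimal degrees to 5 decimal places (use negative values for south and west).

-25.48333, 163.31667

Field R=17, G=6: +17·20° lon, +6·10° lat → SW at lon 160°, lat -30°.
Square 1, 4: +1·2° lon, +4·1° lat → SW at lon 162°, lat -26°.
Subsquare p=15, m=12: +15·0.0833333° lon, +12·0.0416667° lat → SW at lon 163.25°, lat -25.5°.
Extended square 7, 3: +7·0.00833333° lon, +3·0.00416667° lat → SW at lon 163.308°, lat -25.4875°.
Cell spans 0.00833333° lon × 0.00416667° lat. NE corner is SW corner plus one full cell.
latitude -25.48333, longitude 163.31667.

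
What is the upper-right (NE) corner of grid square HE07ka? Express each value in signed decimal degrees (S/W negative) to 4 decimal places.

Field H=7, E=4: +7·20° lon, +4·10° lat → SW at lon -40°, lat -50°.
Square 0, 7: +0·2° lon, +7·1° lat → SW at lon -40°, lat -43°.
Subsquare k=10, a=0: +10·0.0833333° lon, +0·0.0416667° lat → SW at lon -39.1667°, lat -43°.
Cell spans 0.0833333° lon × 0.0416667° lat. NE corner is SW corner plus one full cell.
latitude -42.9583, longitude -39.0833.

-42.9583, -39.0833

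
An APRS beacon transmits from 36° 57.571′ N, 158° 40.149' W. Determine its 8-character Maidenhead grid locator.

Shift to the Maidenhead origin (180°W, 90°S): lon 21.33085, lat 126.95952.
Field: 21.33085/20 → 1 → B, 126.95952/10 → 12 → M; chars BM.
Square: 1.33085/2 → 0, 6.95952/1 → 6; chars 06.
Subsquare: 1.33085/0.0833333 → 15 → p, 0.95952/0.0416667 → 23 → x; chars px.
Extended square: 0.08085/0.00833333 → 9, 0.00118/0.00416667 → 0; chars 90.

BM06px90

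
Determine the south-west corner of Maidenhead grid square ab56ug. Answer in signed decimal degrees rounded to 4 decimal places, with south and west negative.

Field A=0, B=1: +0·20° lon, +1·10° lat → SW at lon -180°, lat -80°.
Square 5, 6: +5·2° lon, +6·1° lat → SW at lon -170°, lat -74°.
Subsquare u=20, g=6: +20·0.0833333° lon, +6·0.0416667° lat → SW at lon -168.333°, lat -73.75°.
latitude -73.7500, longitude -168.3333.

-73.7500, -168.3333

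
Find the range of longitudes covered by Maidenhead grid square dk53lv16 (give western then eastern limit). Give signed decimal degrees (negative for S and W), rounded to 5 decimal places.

Field D=3, K=10: +3·20° lon, +10·10° lat → SW at lon -120°, lat 10°.
Square 5, 3: +5·2° lon, +3·1° lat → SW at lon -110°, lat 13°.
Subsquare l=11, v=21: +11·0.0833333° lon, +21·0.0416667° lat → SW at lon -109.083°, lat 13.875°.
Extended square 1, 6: +1·0.00833333° lon, +6·0.00416667° lat → SW at lon -109.075°, lat 13.9°.
Cell spans 0.00833333° lon × 0.00416667° lat.
west -109.07500, east -109.06667.

-109.07500, -109.06667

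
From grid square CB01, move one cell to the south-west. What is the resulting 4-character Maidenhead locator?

BB90

Longitude square 0; −1 → -1, wraps to 9, carry into field.
Longitude field C = 2; −1 → 1 = B.
Latitude square 1; −1 → 0.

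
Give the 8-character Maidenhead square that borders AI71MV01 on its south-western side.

AI71lv90

Longitude extended square 0; −1 → -1, wraps to 9, carry into subsquare.
Longitude subsquare m = 12; −1 → 11 = l.
Latitude extended square 1; −1 → 0.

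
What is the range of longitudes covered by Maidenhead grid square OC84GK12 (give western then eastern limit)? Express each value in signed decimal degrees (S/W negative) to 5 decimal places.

116.50833, 116.51667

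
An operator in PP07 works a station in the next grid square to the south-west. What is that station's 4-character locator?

Longitude square 0; −1 → -1, wraps to 9, carry into field.
Longitude field P = 15; −1 → 14 = O.
Latitude square 7; −1 → 6.

OP96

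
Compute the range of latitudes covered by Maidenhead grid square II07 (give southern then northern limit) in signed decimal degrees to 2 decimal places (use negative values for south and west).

-3.00, -2.00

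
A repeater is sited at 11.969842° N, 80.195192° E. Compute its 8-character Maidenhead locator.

NK01cx32

Shift to the Maidenhead origin (180°W, 90°S): lon 260.19519, lat 101.96984.
Field: lon ⌊260.19519/20⌋ = 13 → N; lat ⌊101.96984/10⌋ = 10 → K.
Square: lon ⌊0.19519/2⌋ = 0; lat ⌊1.96984/1⌋ = 1.
Subsquare: lon ⌊0.19519/0.0833333⌋ = 2 → c; lat ⌊0.96984/0.0416667⌋ = 23 → x.
Extended square: lon ⌊0.02853/0.00833333⌋ = 3; lat ⌊0.01151/0.00416667⌋ = 2.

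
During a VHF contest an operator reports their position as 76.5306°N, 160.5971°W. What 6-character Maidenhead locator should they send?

Add 180° to longitude and 90° to latitude: 19.4029, 166.5306.
Field (20°×10°, letters A–R): lon ⌊19.4029/20⌋ = 0 → A; lat ⌊166.5306/10⌋ = 16 → Q.
Square (2°×1°, digits 0–9): lon ⌊19.4029/2⌋ = 9; lat ⌊6.5306/1⌋ = 6.
Subsquare (5′×2.5′, letters a–x): lon ⌊1.4029/0.0833333⌋ = 16 → q; lat ⌊0.5306/0.0416667⌋ = 12 → m.

AQ96qm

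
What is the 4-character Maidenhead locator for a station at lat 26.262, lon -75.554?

Offset from 180°W / 90°S: lon 104.45°, lat 116.26°.
Field: 104.45/20 → 5 → F, 116.26/10 → 11 → L; chars FL.
Square: 4.45/2 → 2, 6.26/1 → 6; chars 26.

FL26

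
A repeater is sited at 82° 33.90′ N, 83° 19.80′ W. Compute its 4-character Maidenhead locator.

ER82

Shift to the Maidenhead origin (180°W, 90°S): lon 96.67, lat 172.56.
Field: 96.67/20 → 4 → E, 172.56/10 → 17 → R; chars ER.
Square: 16.67/2 → 8, 2.56/1 → 2; chars 82.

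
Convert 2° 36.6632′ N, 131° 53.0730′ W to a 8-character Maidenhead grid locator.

Shift to the Maidenhead origin (180°W, 90°S): lon 48.11545, lat 92.61105.
Field: 48.11545/20 → 2 → C, 92.61105/10 → 9 → J; chars CJ.
Square: 8.11545/2 → 4, 2.61105/1 → 2; chars 42.
Subsquare: 0.11545/0.0833333 → 1 → b, 0.61105/0.0416667 → 14 → o; chars bo.
Extended square: 0.03212/0.00833333 → 3, 0.02772/0.00416667 → 6; chars 36.

CJ42bo36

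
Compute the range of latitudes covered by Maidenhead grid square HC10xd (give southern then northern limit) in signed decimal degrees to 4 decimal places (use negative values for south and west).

-69.8750, -69.8333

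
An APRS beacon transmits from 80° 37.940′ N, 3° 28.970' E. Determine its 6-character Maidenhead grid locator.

Shift to the Maidenhead origin (180°W, 90°S): lon 183.4828, lat 170.6323.
Field: lon ⌊183.4828/20⌋ = 9 → J; lat ⌊170.6323/10⌋ = 17 → R.
Square: lon ⌊3.4828/2⌋ = 1; lat ⌊0.6323/1⌋ = 0.
Subsquare: lon ⌊1.4828/0.0833333⌋ = 17 → r; lat ⌊0.6323/0.0416667⌋ = 15 → p.

JR10rp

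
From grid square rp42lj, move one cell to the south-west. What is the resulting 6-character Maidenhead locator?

Longitude subsquare l = 11; −1 → 10 = k.
Latitude subsquare j = 9; −1 → 8 = i.

RP42ki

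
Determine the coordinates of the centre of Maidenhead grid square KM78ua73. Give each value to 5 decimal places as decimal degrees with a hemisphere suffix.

38.01458° N, 35.72917° E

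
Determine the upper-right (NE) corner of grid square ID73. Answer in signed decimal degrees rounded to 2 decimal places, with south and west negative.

Field I=8, D=3: +8·20° lon, +3·10° lat → SW at lon -20°, lat -60°.
Square 7, 3: +7·2° lon, +3·1° lat → SW at lon -6°, lat -57°.
Cell spans 2° lon × 1° lat. NE corner is SW corner plus one full cell.
latitude -56.00, longitude -4.00.

-56.00, -4.00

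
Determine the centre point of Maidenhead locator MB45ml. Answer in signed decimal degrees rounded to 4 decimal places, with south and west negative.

Field M=12, B=1: +12·20° lon, +1·10° lat → SW at lon 60°, lat -80°.
Square 4, 5: +4·2° lon, +5·1° lat → SW at lon 68°, lat -75°.
Subsquare m=12, l=11: +12·0.0833333° lon, +11·0.0416667° lat → SW at lon 69°, lat -74.5417°.
Cell spans 0.0833333° lon × 0.0416667° lat. Centre is SW corner plus half of each.
latitude -74.5208, longitude 69.0417.

-74.5208, 69.0417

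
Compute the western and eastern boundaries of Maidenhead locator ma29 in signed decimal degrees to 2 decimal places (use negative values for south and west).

64.00, 66.00

Field M=12, A=0: +12·20° lon, +0·10° lat → SW at lon 60°, lat -90°.
Square 2, 9: +2·2° lon, +9·1° lat → SW at lon 64°, lat -81°.
Cell spans 2° lon × 1° lat.
west 64.00, east 66.00.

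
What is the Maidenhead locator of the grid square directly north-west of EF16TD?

EF16se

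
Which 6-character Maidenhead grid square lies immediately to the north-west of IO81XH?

Longitude subsquare x = 23; −1 → 22 = w.
Latitude subsquare h = 7; +1 → 8 = i.

IO81wi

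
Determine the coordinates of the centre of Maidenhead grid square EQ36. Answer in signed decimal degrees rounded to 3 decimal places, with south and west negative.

76.500, -93.000

Field E=4, Q=16: +4·20° lon, +16·10° lat → SW at lon -100°, lat 70°.
Square 3, 6: +3·2° lon, +6·1° lat → SW at lon -94°, lat 76°.
Cell spans 2° lon × 1° lat. Centre is SW corner plus half of each.
latitude 76.500, longitude -93.000.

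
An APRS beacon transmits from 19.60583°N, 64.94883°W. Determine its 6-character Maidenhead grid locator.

FK79mo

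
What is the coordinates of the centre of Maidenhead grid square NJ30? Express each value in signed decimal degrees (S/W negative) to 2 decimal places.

0.50, 87.00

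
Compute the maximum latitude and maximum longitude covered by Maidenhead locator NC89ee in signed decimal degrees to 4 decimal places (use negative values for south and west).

Field N=13, C=2: +13·20° lon, +2·10° lat → SW at lon 80°, lat -70°.
Square 8, 9: +8·2° lon, +9·1° lat → SW at lon 96°, lat -61°.
Subsquare e=4, e=4: +4·0.0833333° lon, +4·0.0416667° lat → SW at lon 96.3333°, lat -60.8333°.
Cell spans 0.0833333° lon × 0.0416667° lat. NE corner is SW corner plus one full cell.
latitude -60.7917, longitude 96.4167.

-60.7917, 96.4167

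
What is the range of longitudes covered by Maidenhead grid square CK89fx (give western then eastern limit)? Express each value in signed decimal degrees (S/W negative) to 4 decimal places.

Field C=2, K=10: +2·20° lon, +10·10° lat → SW at lon -140°, lat 10°.
Square 8, 9: +8·2° lon, +9·1° lat → SW at lon -124°, lat 19°.
Subsquare f=5, x=23: +5·0.0833333° lon, +23·0.0416667° lat → SW at lon -123.583°, lat 19.9583°.
Cell spans 0.0833333° lon × 0.0416667° lat.
west -123.5833, east -123.5000.

-123.5833, -123.5000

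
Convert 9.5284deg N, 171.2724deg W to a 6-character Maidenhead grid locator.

AJ49im

Shift to the Maidenhead origin (180°W, 90°S): lon 8.7276, lat 99.5284.
Field: lon ⌊8.7276/20⌋ = 0 → A; lat ⌊99.5284/10⌋ = 9 → J.
Square: lon ⌊8.7276/2⌋ = 4; lat ⌊9.5284/1⌋ = 9.
Subsquare: lon ⌊0.7276/0.0833333⌋ = 8 → i; lat ⌊0.5284/0.0416667⌋ = 12 → m.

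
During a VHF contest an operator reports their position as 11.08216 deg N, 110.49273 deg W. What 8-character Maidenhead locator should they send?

DK41sb09

Add 180° to longitude and 90° to latitude: 69.50727, 101.08216.
Field: lon ⌊69.50727/20⌋ = 3 → D; lat ⌊101.08216/10⌋ = 10 → K.
Square: lon ⌊9.50727/2⌋ = 4; lat ⌊1.08216/1⌋ = 1.
Subsquare: lon ⌊1.50727/0.0833333⌋ = 18 → s; lat ⌊0.08216/0.0416667⌋ = 1 → b.
Extended square: lon ⌊0.00727/0.00833333⌋ = 0; lat ⌊0.04049/0.00416667⌋ = 9.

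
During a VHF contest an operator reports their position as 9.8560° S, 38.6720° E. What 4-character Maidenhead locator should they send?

Add 180° to longitude and 90° to latitude: 218.67, 80.14.
Field: 218.67/20 → 10 → K, 80.14/10 → 8 → I; chars KI.
Square: 18.67/2 → 9, 0.14/1 → 0; chars 90.

KI90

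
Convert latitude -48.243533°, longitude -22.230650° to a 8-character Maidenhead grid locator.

Offset from 180°W / 90°S: lon 157.76935°, lat 41.75647°.
Field (20°×10°, letters A–R): lon ⌊157.76935/20⌋ = 7 → H; lat ⌊41.75647/10⌋ = 4 → E.
Square (2°×1°, digits 0–9): lon ⌊17.76935/2⌋ = 8; lat ⌊1.75647/1⌋ = 1.
Subsquare (5′×2.5′, letters a–x): lon ⌊1.76935/0.0833333⌋ = 21 → v; lat ⌊0.75647/0.0416667⌋ = 18 → s.
Extended square (30″×15″, digits 0–9): lon ⌊0.01935/0.00833333⌋ = 2; lat ⌊0.00647/0.00416667⌋ = 1.

HE81vs21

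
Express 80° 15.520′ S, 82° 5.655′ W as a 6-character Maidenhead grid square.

EA89wr

Shift to the Maidenhead origin (180°W, 90°S): lon 97.9057, lat 9.7413.
Field: lon ⌊97.9057/20⌋ = 4 → E; lat ⌊9.7413/10⌋ = 0 → A.
Square: lon ⌊17.9057/2⌋ = 8; lat ⌊9.7413/1⌋ = 9.
Subsquare: lon ⌊1.9057/0.0833333⌋ = 22 → w; lat ⌊0.7413/0.0416667⌋ = 17 → r.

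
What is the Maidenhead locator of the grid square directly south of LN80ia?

Latitude subsquare a = 0; −1 → -1, wraps to 23 = x, carry into square.
Latitude square 0; −1 → -1, wraps to 9, carry into field.
Latitude field N = 13; −1 → 12 = M.
The longitude characters are unchanged.

LM89ix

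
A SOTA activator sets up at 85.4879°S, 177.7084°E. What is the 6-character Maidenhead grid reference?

RA84um

Offset from 180°W / 90°S: lon 357.7084°, lat 4.5121°.
Field: lon ⌊357.7084/20⌋ = 17 → R; lat ⌊4.5121/10⌋ = 0 → A.
Square: lon ⌊17.7084/2⌋ = 8; lat ⌊4.5121/1⌋ = 4.
Subsquare: lon ⌊1.7084/0.0833333⌋ = 20 → u; lat ⌊0.5121/0.0416667⌋ = 12 → m.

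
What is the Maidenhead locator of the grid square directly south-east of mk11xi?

MK21ah

Longitude subsquare x = 23; +1 → 24, wraps to 0 = a, carry into square.
Longitude square 1; +1 → 2.
Latitude subsquare i = 8; −1 → 7 = h.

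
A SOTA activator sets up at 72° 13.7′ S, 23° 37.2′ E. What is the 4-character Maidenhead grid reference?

KB17

Offset from 180°W / 90°S: lon 203.62°, lat 17.77°.
Field (20°×10°, letters A–R): 203.62/20 → 10 → K, 17.77/10 → 1 → B; chars KB.
Square (2°×1°, digits 0–9): 3.62/2 → 1, 7.77/1 → 7; chars 17.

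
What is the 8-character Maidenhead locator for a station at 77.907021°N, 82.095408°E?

NQ17bv17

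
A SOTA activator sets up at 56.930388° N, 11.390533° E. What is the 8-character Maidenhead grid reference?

Shift to the Maidenhead origin (180°W, 90°S): lon 191.39053, lat 146.93039.
Field: lon ⌊191.39053/20⌋ = 9 → J; lat ⌊146.93039/10⌋ = 14 → O.
Square: lon ⌊11.39053/2⌋ = 5; lat ⌊6.93039/1⌋ = 6.
Subsquare: lon ⌊1.39053/0.0833333⌋ = 16 → q; lat ⌊0.93039/0.0416667⌋ = 22 → w.
Extended square: lon ⌊0.05720/0.00833333⌋ = 6; lat ⌊0.01372/0.00416667⌋ = 3.

JO56qw63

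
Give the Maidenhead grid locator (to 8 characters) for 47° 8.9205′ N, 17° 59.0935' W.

IN17ad15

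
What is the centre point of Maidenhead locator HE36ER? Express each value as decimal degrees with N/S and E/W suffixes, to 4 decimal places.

43.2708° S, 33.6250° W

Field H=7, E=4: +7·20° lon, +4·10° lat → SW at lon -40°, lat -50°.
Square 3, 6: +3·2° lon, +6·1° lat → SW at lon -34°, lat -44°.
Subsquare e=4, r=17: +4·0.0833333° lon, +17·0.0416667° lat → SW at lon -33.6667°, lat -43.2917°.
Cell spans 0.0833333° lon × 0.0416667° lat. Centre is SW corner plus half of each.
latitude 43.2708° S, longitude 33.6250° W.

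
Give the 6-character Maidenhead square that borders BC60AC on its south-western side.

BC50xb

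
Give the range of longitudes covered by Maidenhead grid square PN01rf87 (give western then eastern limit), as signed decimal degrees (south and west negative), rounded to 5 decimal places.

Field P=15, N=13: +15·20° lon, +13·10° lat → SW at lon 120°, lat 40°.
Square 0, 1: +0·2° lon, +1·1° lat → SW at lon 120°, lat 41°.
Subsquare r=17, f=5: +17·0.0833333° lon, +5·0.0416667° lat → SW at lon 121.417°, lat 41.2083°.
Extended square 8, 7: +8·0.00833333° lon, +7·0.00416667° lat → SW at lon 121.483°, lat 41.2375°.
Cell spans 0.00833333° lon × 0.00416667° lat.
west 121.48333, east 121.49167.

121.48333, 121.49167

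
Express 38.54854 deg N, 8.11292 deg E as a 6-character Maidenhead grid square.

JM48bn

Offset from 180°W / 90°S: lon 188.1129°, lat 128.5485°.
Field: 188.1129/20 → 9 → J, 128.5485/10 → 12 → M; chars JM.
Square: 8.1129/2 → 4, 8.5485/1 → 8; chars 48.
Subsquare: 0.1129/0.0833333 → 1 → b, 0.5485/0.0416667 → 13 → n; chars bn.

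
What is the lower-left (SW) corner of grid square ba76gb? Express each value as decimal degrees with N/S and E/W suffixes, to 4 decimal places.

83.9583° S, 145.5000° W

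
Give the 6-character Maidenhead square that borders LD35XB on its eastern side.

LD45ab

Longitude subsquare x = 23; +1 → 24, wraps to 0 = a, carry into square.
Longitude square 3; +1 → 4.
The latitude characters are unchanged.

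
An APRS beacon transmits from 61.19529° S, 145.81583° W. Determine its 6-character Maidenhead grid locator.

BC78ct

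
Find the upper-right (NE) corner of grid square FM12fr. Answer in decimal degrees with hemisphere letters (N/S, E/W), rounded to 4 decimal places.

32.7500° N, 77.5000° W

Field F=5, M=12: +5·20° lon, +12·10° lat → SW at lon -80°, lat 30°.
Square 1, 2: +1·2° lon, +2·1° lat → SW at lon -78°, lat 32°.
Subsquare f=5, r=17: +5·0.0833333° lon, +17·0.0416667° lat → SW at lon -77.5833°, lat 32.7083°.
Cell spans 0.0833333° lon × 0.0416667° lat. NE corner is SW corner plus one full cell.
latitude 32.7500° N, longitude 77.5000° W.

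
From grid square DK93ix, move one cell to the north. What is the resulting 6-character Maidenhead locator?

DK94ia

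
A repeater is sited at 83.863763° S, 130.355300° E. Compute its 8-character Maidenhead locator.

PA56ed22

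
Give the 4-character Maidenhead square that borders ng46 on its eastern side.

NG56

Longitude square 4; +1 → 5.
The latitude characters are unchanged.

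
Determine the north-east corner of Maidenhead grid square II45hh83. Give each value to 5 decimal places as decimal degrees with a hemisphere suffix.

4.69167° S, 11.34167° W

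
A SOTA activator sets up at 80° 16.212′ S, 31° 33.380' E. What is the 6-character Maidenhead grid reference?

KA59sr

Add 180° to longitude and 90° to latitude: 211.5563, 9.7298.
Field: lon ⌊211.5563/20⌋ = 10 → K; lat ⌊9.7298/10⌋ = 0 → A.
Square: lon ⌊11.5563/2⌋ = 5; lat ⌊9.7298/1⌋ = 9.
Subsquare: lon ⌊1.5563/0.0833333⌋ = 18 → s; lat ⌊0.7298/0.0416667⌋ = 17 → r.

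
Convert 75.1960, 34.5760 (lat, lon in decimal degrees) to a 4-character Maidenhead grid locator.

Shift to the Maidenhead origin (180°W, 90°S): lon 214.58, lat 165.20.
Field: 214.58/20 → 10 → K, 165.20/10 → 16 → Q; chars KQ.
Square: 14.58/2 → 7, 5.20/1 → 5; chars 75.

KQ75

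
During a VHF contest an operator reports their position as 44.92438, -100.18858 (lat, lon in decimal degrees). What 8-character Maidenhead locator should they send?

DN94vw71

Offset from 180°W / 90°S: lon 79.81142°, lat 134.92438°.
Field: lon ⌊79.81142/20⌋ = 3 → D; lat ⌊134.92438/10⌋ = 13 → N.
Square: lon ⌊19.81142/2⌋ = 9; lat ⌊4.92438/1⌋ = 4.
Subsquare: lon ⌊1.81142/0.0833333⌋ = 21 → v; lat ⌊0.92438/0.0416667⌋ = 22 → w.
Extended square: lon ⌊0.06142/0.00833333⌋ = 7; lat ⌊0.00771/0.00416667⌋ = 1.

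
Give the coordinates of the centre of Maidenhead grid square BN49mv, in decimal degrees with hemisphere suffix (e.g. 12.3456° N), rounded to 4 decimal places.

49.8958° N, 150.9583° W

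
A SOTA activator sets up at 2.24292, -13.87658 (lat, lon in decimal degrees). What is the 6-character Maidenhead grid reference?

Add 180° to longitude and 90° to latitude: 166.1234, 92.2429.
Field: 166.1234/20 → 8 → I, 92.2429/10 → 9 → J; chars IJ.
Square: 6.1234/2 → 3, 2.2429/1 → 2; chars 32.
Subsquare: 0.1234/0.0833333 → 1 → b, 0.2429/0.0416667 → 5 → f; chars bf.

IJ32bf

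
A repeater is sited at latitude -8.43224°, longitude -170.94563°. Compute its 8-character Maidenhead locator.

AI41mn66

Offset from 180°W / 90°S: lon 9.05437°, lat 81.56776°.
Field (20°×10°, letters A–R): lon ⌊9.05437/20⌋ = 0 → A; lat ⌊81.56776/10⌋ = 8 → I.
Square (2°×1°, digits 0–9): lon ⌊9.05437/2⌋ = 4; lat ⌊1.56776/1⌋ = 1.
Subsquare (5′×2.5′, letters a–x): lon ⌊1.05437/0.0833333⌋ = 12 → m; lat ⌊0.56776/0.0416667⌋ = 13 → n.
Extended square (30″×15″, digits 0–9): lon ⌊0.05437/0.00833333⌋ = 6; lat ⌊0.02609/0.00416667⌋ = 6.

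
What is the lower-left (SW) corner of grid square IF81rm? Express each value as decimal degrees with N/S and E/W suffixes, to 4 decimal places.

38.5000° S, 2.5833° W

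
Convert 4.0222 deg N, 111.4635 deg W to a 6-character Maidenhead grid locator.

DJ44ga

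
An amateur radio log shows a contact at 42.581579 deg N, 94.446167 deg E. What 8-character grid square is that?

NN72fn39

Add 180° to longitude and 90° to latitude: 274.44617, 132.58158.
Field: 274.44617/20 → 13 → N, 132.58158/10 → 13 → N; chars NN.
Square: 14.44617/2 → 7, 2.58158/1 → 2; chars 72.
Subsquare: 0.44617/0.0833333 → 5 → f, 0.58158/0.0416667 → 13 → n; chars fn.
Extended square: 0.02950/0.00833333 → 3, 0.03991/0.00416667 → 9; chars 39.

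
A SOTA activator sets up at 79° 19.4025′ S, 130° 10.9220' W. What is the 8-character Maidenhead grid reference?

CB40vq82

Offset from 180°W / 90°S: lon 49.81797°, lat 10.67663°.
Field: 49.81797/20 → 2 → C, 10.67663/10 → 1 → B; chars CB.
Square: 9.81797/2 → 4, 0.67663/1 → 0; chars 40.
Subsquare: 1.81797/0.0833333 → 21 → v, 0.67663/0.0416667 → 16 → q; chars vq.
Extended square: 0.06797/0.00833333 → 8, 0.00996/0.00416667 → 2; chars 82.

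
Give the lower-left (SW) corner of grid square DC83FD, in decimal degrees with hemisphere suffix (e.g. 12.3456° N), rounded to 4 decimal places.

66.8750° S, 103.5833° W

Field D=3, C=2: +3·20° lon, +2·10° lat → SW at lon -120°, lat -70°.
Square 8, 3: +8·2° lon, +3·1° lat → SW at lon -104°, lat -67°.
Subsquare f=5, d=3: +5·0.0833333° lon, +3·0.0416667° lat → SW at lon -103.583°, lat -66.875°.
latitude 66.8750° S, longitude 103.5833° W.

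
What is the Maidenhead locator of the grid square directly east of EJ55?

EJ65

Longitude square 5; +1 → 6.
The latitude characters are unchanged.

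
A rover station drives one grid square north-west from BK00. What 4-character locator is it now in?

Longitude square 0; −1 → -1, wraps to 9, carry into field.
Longitude field B = 1; −1 → 0 = A.
Latitude square 0; +1 → 1.

AK91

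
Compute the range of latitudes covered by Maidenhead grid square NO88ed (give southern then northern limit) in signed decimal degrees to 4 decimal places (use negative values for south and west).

58.1250, 58.1667

Field N=13, O=14: +13·20° lon, +14·10° lat → SW at lon 80°, lat 50°.
Square 8, 8: +8·2° lon, +8·1° lat → SW at lon 96°, lat 58°.
Subsquare e=4, d=3: +4·0.0833333° lon, +3·0.0416667° lat → SW at lon 96.3333°, lat 58.125°.
Cell spans 0.0833333° lon × 0.0416667° lat.
south 58.1250, north 58.1667.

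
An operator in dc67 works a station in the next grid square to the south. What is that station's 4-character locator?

Latitude square 7; −1 → 6.
The longitude characters are unchanged.

DC66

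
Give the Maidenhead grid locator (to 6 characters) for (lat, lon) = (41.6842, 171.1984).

Shift to the Maidenhead origin (180°W, 90°S): lon 351.1984, lat 131.6842.
Field: lon ⌊351.1984/20⌋ = 17 → R; lat ⌊131.6842/10⌋ = 13 → N.
Square: lon ⌊11.1984/2⌋ = 5; lat ⌊1.6842/1⌋ = 1.
Subsquare: lon ⌊1.1984/0.0833333⌋ = 14 → o; lat ⌊0.6842/0.0416667⌋ = 16 → q.

RN51oq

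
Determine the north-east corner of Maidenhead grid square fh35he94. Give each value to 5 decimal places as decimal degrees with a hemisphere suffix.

14.81250° S, 73.33333° W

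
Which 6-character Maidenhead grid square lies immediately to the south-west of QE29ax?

QE19xw

Longitude subsquare a = 0; −1 → -1, wraps to 23 = x, carry into square.
Longitude square 2; −1 → 1.
Latitude subsquare x = 23; −1 → 22 = w.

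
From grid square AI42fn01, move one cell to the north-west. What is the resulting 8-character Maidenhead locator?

Longitude extended square 0; −1 → -1, wraps to 9, carry into subsquare.
Longitude subsquare f = 5; −1 → 4 = e.
Latitude extended square 1; +1 → 2.

AI42en92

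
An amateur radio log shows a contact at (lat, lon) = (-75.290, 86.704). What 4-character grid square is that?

NB34

Shift to the Maidenhead origin (180°W, 90°S): lon 266.70, lat 14.71.
Field: 266.70/20 → 13 → N, 14.71/10 → 1 → B; chars NB.
Square: 6.70/2 → 3, 4.71/1 → 4; chars 34.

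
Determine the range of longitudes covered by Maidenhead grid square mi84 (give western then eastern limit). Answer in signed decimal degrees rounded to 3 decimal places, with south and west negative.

76.000, 78.000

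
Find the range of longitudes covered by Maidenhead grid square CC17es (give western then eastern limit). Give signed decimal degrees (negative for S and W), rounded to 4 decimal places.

Field C=2, C=2: +2·20° lon, +2·10° lat → SW at lon -140°, lat -70°.
Square 1, 7: +1·2° lon, +7·1° lat → SW at lon -138°, lat -63°.
Subsquare e=4, s=18: +4·0.0833333° lon, +18·0.0416667° lat → SW at lon -137.667°, lat -62.25°.
Cell spans 0.0833333° lon × 0.0416667° lat.
west -137.6667, east -137.5833.

-137.6667, -137.5833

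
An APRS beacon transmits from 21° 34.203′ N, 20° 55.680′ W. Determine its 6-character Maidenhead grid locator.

Offset from 180°W / 90°S: lon 159.0720°, lat 111.5700°.
Field (20°×10°, letters A–R): 159.0720/20 → 7 → H, 111.5700/10 → 11 → L; chars HL.
Square (2°×1°, digits 0–9): 19.0720/2 → 9, 1.5700/1 → 1; chars 91.
Subsquare (5′×2.5′, letters a–x): 1.0720/0.0833333 → 12 → m, 0.5700/0.0416667 → 13 → n; chars mn.

HL91mn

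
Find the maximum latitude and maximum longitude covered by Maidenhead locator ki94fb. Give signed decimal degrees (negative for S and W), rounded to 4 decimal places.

Field K=10, I=8: +10·20° lon, +8·10° lat → SW at lon 20°, lat -10°.
Square 9, 4: +9·2° lon, +4·1° lat → SW at lon 38°, lat -6°.
Subsquare f=5, b=1: +5·0.0833333° lon, +1·0.0416667° lat → SW at lon 38.4167°, lat -5.95833°.
Cell spans 0.0833333° lon × 0.0416667° lat. NE corner is SW corner plus one full cell.
latitude -5.9167, longitude 38.5000.

-5.9167, 38.5000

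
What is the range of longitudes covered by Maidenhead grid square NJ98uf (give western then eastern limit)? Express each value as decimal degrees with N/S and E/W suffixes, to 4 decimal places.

99.6667° E, 99.7500° E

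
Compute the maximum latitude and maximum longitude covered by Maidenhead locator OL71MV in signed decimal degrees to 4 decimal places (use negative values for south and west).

21.9167, 115.0833

Field O=14, L=11: +14·20° lon, +11·10° lat → SW at lon 100°, lat 20°.
Square 7, 1: +7·2° lon, +1·1° lat → SW at lon 114°, lat 21°.
Subsquare m=12, v=21: +12·0.0833333° lon, +21·0.0416667° lat → SW at lon 115°, lat 21.875°.
Cell spans 0.0833333° lon × 0.0416667° lat. NE corner is SW corner plus one full cell.
latitude 21.9167, longitude 115.0833.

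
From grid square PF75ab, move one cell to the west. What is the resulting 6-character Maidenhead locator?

Longitude subsquare a = 0; −1 → -1, wraps to 23 = x, carry into square.
Longitude square 7; −1 → 6.
The latitude characters are unchanged.

PF65xb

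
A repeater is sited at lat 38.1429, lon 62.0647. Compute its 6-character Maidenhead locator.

MM18ad

Offset from 180°W / 90°S: lon 242.0647°, lat 128.1429°.
Field: 242.0647/20 → 12 → M, 128.1429/10 → 12 → M; chars MM.
Square: 2.0647/2 → 1, 8.1429/1 → 8; chars 18.
Subsquare: 0.0647/0.0833333 → 0 → a, 0.1429/0.0416667 → 3 → d; chars ad.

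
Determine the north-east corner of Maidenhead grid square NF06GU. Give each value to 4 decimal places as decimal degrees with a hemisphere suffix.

Field N=13, F=5: +13·20° lon, +5·10° lat → SW at lon 80°, lat -40°.
Square 0, 6: +0·2° lon, +6·1° lat → SW at lon 80°, lat -34°.
Subsquare g=6, u=20: +6·0.0833333° lon, +20·0.0416667° lat → SW at lon 80.5°, lat -33.1667°.
Cell spans 0.0833333° lon × 0.0416667° lat. NE corner is SW corner plus one full cell.
latitude 33.1250° S, longitude 80.5833° E.

33.1250° S, 80.5833° E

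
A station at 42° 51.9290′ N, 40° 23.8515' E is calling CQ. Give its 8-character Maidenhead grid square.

Offset from 180°W / 90°S: lon 220.39753°, lat 132.86548°.
Field (20°×10°, letters A–R): 220.39753/20 → 11 → L, 132.86548/10 → 13 → N; chars LN.
Square (2°×1°, digits 0–9): 0.39753/2 → 0, 2.86548/1 → 2; chars 02.
Subsquare (5′×2.5′, letters a–x): 0.39753/0.0833333 → 4 → e, 0.86548/0.0416667 → 20 → u; chars eu.
Extended square (30″×15″, digits 0–9): 0.06419/0.00833333 → 7, 0.03215/0.00416667 → 7; chars 77.

LN02eu77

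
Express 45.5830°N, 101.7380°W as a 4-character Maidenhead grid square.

Offset from 180°W / 90°S: lon 78.26°, lat 135.58°.
Field: lon ⌊78.26/20⌋ = 3 → D; lat ⌊135.58/10⌋ = 13 → N.
Square: lon ⌊18.26/2⌋ = 9; lat ⌊5.58/1⌋ = 5.

DN95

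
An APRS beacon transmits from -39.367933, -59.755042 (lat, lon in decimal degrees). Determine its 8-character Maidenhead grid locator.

GF00cp91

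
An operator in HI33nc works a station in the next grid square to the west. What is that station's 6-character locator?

HI33mc

Longitude subsquare n = 13; −1 → 12 = m.
The latitude characters are unchanged.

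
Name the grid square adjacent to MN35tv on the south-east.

MN35uu

Longitude subsquare t = 19; +1 → 20 = u.
Latitude subsquare v = 21; −1 → 20 = u.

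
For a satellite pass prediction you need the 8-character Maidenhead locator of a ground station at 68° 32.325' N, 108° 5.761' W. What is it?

DP58wm89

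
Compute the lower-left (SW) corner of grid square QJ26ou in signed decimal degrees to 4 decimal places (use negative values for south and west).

Field Q=16, J=9: +16·20° lon, +9·10° lat → SW at lon 140°, lat 0°.
Square 2, 6: +2·2° lon, +6·1° lat → SW at lon 144°, lat 6°.
Subsquare o=14, u=20: +14·0.0833333° lon, +20·0.0416667° lat → SW at lon 145.167°, lat 6.83333°.
latitude 6.8333, longitude 145.1667.

6.8333, 145.1667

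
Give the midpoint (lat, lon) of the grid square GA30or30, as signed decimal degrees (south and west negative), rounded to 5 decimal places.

Field G=6, A=0: +6·20° lon, +0·10° lat → SW at lon -60°, lat -90°.
Square 3, 0: +3·2° lon, +0·1° lat → SW at lon -54°, lat -90°.
Subsquare o=14, r=17: +14·0.0833333° lon, +17·0.0416667° lat → SW at lon -52.8333°, lat -89.2917°.
Extended square 3, 0: +3·0.00833333° lon, +0·0.00416667° lat → SW at lon -52.8083°, lat -89.2917°.
Cell spans 0.00833333° lon × 0.00416667° lat. Centre is SW corner plus half of each.
latitude -89.28958, longitude -52.80417.

-89.28958, -52.80417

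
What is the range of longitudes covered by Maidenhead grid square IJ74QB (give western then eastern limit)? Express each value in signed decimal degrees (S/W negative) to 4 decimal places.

Field I=8, J=9: +8·20° lon, +9·10° lat → SW at lon -20°, lat 0°.
Square 7, 4: +7·2° lon, +4·1° lat → SW at lon -6°, lat 4°.
Subsquare q=16, b=1: +16·0.0833333° lon, +1·0.0416667° lat → SW at lon -4.66667°, lat 4.04167°.
Cell spans 0.0833333° lon × 0.0416667° lat.
west -4.6667, east -4.5833.

-4.6667, -4.5833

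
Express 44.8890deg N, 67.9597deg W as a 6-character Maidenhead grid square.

FN64av

Add 180° to longitude and 90° to latitude: 112.0403, 134.8890.
Field: 112.0403/20 → 5 → F, 134.8890/10 → 13 → N; chars FN.
Square: 12.0403/2 → 6, 4.8890/1 → 4; chars 64.
Subsquare: 0.0403/0.0833333 → 0 → a, 0.8890/0.0416667 → 21 → v; chars av.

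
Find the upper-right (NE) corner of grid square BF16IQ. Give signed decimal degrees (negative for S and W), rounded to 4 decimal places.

Field B=1, F=5: +1·20° lon, +5·10° lat → SW at lon -160°, lat -40°.
Square 1, 6: +1·2° lon, +6·1° lat → SW at lon -158°, lat -34°.
Subsquare i=8, q=16: +8·0.0833333° lon, +16·0.0416667° lat → SW at lon -157.333°, lat -33.3333°.
Cell spans 0.0833333° lon × 0.0416667° lat. NE corner is SW corner plus one full cell.
latitude -33.2917, longitude -157.2500.

-33.2917, -157.2500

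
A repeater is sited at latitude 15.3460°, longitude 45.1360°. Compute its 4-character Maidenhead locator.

LK25

Add 180° to longitude and 90° to latitude: 225.14, 105.35.
Field (20°×10°, letters A–R): lon ⌊225.14/20⌋ = 11 → L; lat ⌊105.35/10⌋ = 10 → K.
Square (2°×1°, digits 0–9): lon ⌊5.14/2⌋ = 2; lat ⌊5.35/1⌋ = 5.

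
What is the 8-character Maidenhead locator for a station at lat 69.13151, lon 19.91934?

JP99xd01

Shift to the Maidenhead origin (180°W, 90°S): lon 199.91934, lat 159.13151.
Field (20°×10°, letters A–R): 199.91934/20 → 9 → J, 159.13151/10 → 15 → P; chars JP.
Square (2°×1°, digits 0–9): 19.91934/2 → 9, 9.13151/1 → 9; chars 99.
Subsquare (5′×2.5′, letters a–x): 1.91934/0.0833333 → 23 → x, 0.13151/0.0416667 → 3 → d; chars xd.
Extended square (30″×15″, digits 0–9): 0.00267/0.00833333 → 0, 0.00651/0.00416667 → 1; chars 01.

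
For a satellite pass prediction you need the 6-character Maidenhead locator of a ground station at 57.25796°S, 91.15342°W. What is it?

Shift to the Maidenhead origin (180°W, 90°S): lon 88.8466, lat 32.7420.
Field: 88.8466/20 → 4 → E, 32.7420/10 → 3 → D; chars ED.
Square: 8.8466/2 → 4, 2.7420/1 → 2; chars 42.
Subsquare: 0.8466/0.0833333 → 10 → k, 0.7420/0.0416667 → 17 → r; chars kr.

ED42kr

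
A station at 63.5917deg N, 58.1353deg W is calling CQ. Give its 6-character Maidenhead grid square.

Offset from 180°W / 90°S: lon 121.8647°, lat 153.5917°.
Field (20°×10°, letters A–R): 121.8647/20 → 6 → G, 153.5917/10 → 15 → P; chars GP.
Square (2°×1°, digits 0–9): 1.8647/2 → 0, 3.5917/1 → 3; chars 03.
Subsquare (5′×2.5′, letters a–x): 1.8647/0.0833333 → 22 → w, 0.5917/0.0416667 → 14 → o; chars wo.

GP03wo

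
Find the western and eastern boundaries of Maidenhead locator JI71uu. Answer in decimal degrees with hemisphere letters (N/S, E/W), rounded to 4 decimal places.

15.6667° E, 15.7500° E

Field J=9, I=8: +9·20° lon, +8·10° lat → SW at lon 0°, lat -10°.
Square 7, 1: +7·2° lon, +1·1° lat → SW at lon 14°, lat -9°.
Subsquare u=20, u=20: +20·0.0833333° lon, +20·0.0416667° lat → SW at lon 15.6667°, lat -8.16667°.
Cell spans 0.0833333° lon × 0.0416667° lat.
west 15.6667° E, east 15.7500° E.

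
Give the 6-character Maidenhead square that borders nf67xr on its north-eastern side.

Longitude subsquare x = 23; +1 → 24, wraps to 0 = a, carry into square.
Longitude square 6; +1 → 7.
Latitude subsquare r = 17; +1 → 18 = s.

NF77as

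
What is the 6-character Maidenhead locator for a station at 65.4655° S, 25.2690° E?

KC24pm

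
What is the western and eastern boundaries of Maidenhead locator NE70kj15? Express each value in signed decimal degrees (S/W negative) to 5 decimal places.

Field N=13, E=4: +13·20° lon, +4·10° lat → SW at lon 80°, lat -50°.
Square 7, 0: +7·2° lon, +0·1° lat → SW at lon 94°, lat -50°.
Subsquare k=10, j=9: +10·0.0833333° lon, +9·0.0416667° lat → SW at lon 94.8333°, lat -49.625°.
Extended square 1, 5: +1·0.00833333° lon, +5·0.00416667° lat → SW at lon 94.8417°, lat -49.6042°.
Cell spans 0.00833333° lon × 0.00416667° lat.
west 94.84167, east 94.85000.

94.84167, 94.85000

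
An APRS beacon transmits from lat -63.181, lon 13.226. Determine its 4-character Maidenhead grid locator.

JC66

Shift to the Maidenhead origin (180°W, 90°S): lon 193.23, lat 26.82.
Field (20°×10°, letters A–R): 193.23/20 → 9 → J, 26.82/10 → 2 → C; chars JC.
Square (2°×1°, digits 0–9): 13.23/2 → 6, 6.82/1 → 6; chars 66.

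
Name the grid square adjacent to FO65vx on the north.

FO66va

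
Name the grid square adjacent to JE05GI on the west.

JE05fi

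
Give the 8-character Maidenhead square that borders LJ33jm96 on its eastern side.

LJ33km06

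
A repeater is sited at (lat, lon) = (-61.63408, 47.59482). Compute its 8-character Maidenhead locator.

LC38ti17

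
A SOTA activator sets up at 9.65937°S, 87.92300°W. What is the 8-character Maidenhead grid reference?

Add 180° to longitude and 90° to latitude: 92.07700, 80.34063.
Field (20°×10°, letters A–R): lon ⌊92.07700/20⌋ = 4 → E; lat ⌊80.34063/10⌋ = 8 → I.
Square (2°×1°, digits 0–9): lon ⌊12.07700/2⌋ = 6; lat ⌊0.34063/1⌋ = 0.
Subsquare (5′×2.5′, letters a–x): lon ⌊0.07700/0.0833333⌋ = 0 → a; lat ⌊0.34063/0.0416667⌋ = 8 → i.
Extended square (30″×15″, digits 0–9): lon ⌊0.07700/0.00833333⌋ = 9; lat ⌊0.00730/0.00416667⌋ = 1.

EI60ai91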